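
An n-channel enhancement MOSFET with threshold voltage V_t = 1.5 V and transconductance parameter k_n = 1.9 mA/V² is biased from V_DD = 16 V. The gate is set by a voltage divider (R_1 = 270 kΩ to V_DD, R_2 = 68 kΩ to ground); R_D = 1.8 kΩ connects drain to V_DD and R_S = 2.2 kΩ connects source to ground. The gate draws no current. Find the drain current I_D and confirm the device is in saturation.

I_D ≈ 0.46 mA

V_G = V_DD·R_2/(R_1+R_2) = 16×68/338 = 3.22 V.
Assume saturation: I_D = (k_n/2)(V_GS − V_t)² with V_GS = V_G − I_D·R_S = 3.22 − 2.2·I_D.
Substituting gives 4.6·I_D² − 8.19·I_D + 2.81 = 0, with roots I_D = 0.464 or 1.32 mA.
The root I_D = 1.32 mA gives V_GS = 0.323 V ≤ V_t, so take I_D = 0.464 mA.
Then V_GS = 2.2 V and V_DS = V_DD − I_D(R_D+R_S) = 16 − 0.464×4 = 14.1 V.
Saturation requires V_DS ≥ V_GS − V_t = 0.699 V; 14.1 ≥ 0.699 ✓.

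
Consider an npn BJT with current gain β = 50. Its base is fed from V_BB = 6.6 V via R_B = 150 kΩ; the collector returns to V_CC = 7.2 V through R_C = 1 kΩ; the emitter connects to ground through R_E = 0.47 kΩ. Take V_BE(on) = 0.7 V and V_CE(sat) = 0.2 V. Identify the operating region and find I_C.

active; I_C ≈ 1.7 mA

Assume active. Base-emitter loop: I_B = (V_BB − V_BE)/(R_B + (β+1)R_E) = (6.6 − 0.7)/(150 + 51×0.47) = 0.0339 mA.
I_C = β·I_B = 50×0.0339 = 1.7 mA.
V_CE = V_CC − I_C·R_C − I_E·R_E = 7.2 − 1.7×1 − 1.73×0.47 = 4.69 V > V_CE(sat), so the active-region assumption holds.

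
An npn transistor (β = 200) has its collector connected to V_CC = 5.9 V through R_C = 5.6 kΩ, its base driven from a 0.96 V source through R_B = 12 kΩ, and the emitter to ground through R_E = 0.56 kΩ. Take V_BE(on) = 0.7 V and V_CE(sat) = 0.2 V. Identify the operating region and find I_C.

Assume active. Base-emitter loop: I_B = (V_BB − V_BE)/(R_B + (β+1)R_E) = (0.96 − 0.7)/(12 + 201×0.56) = 0.00209 mA.
I_C = β·I_B = 200×0.00209 = 0.417 mA.
V_CE = V_CC − I_C·R_C − I_E·R_E = 5.9 − 0.417×5.6 − 0.42×0.56 = 3.33 V > V_CE(sat), so the active-region assumption holds.

active; I_C ≈ 0.42 mA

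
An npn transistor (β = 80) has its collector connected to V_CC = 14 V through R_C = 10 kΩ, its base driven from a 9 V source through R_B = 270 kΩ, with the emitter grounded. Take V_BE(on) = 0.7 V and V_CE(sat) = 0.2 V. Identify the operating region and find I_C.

saturation; I_C ≈ 1.4 mA

Assume active: I_B = (9 − 0.7)/270 = 0.0307 mA, giving I_C = β·I_B = 2.46 mA.
But then V_CE = 14 − 2.46×10 = -10.6 V < V_CE(sat) = 0.2 V — impossible in the active region.
So the transistor is saturated. With V_CE = 0.2 V, I_C = (V_CC − 0.2)/R_C = 13.8/10 = 1.38 mA.
Check: β·I_B = 2.46 mA > I_C = 1.38 mA, confirming saturation.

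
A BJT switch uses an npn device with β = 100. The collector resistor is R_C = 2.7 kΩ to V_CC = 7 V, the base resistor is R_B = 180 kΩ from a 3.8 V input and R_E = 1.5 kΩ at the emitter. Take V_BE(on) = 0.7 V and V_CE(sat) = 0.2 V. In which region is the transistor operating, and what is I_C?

active; I_C ≈ 0.94 mA

Assume active. Base-emitter loop: I_B = (V_BB − V_BE)/(R_B + (β+1)R_E) = (3.8 − 0.7)/(180 + 101×1.5) = 0.00935 mA.
I_C = β·I_B = 100×0.00935 = 0.935 mA.
V_CE = V_CC − I_C·R_C − I_E·R_E = 7 − 0.935×2.7 − 0.944×1.5 = 3.06 V > V_CE(sat), so the active-region assumption holds.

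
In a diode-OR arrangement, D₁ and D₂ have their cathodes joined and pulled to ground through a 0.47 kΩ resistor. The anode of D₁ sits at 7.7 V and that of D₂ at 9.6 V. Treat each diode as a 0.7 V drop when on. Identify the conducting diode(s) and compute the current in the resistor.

Assume both conduct. Then node N would need to be at both 7.7−0.7 = 7 V and 9.6−0.7 = 8.9 V, which is impossible.
Assume only D₂ conducts: V_N = 9.6 − 0.7 = 8.9 V, so I_R = 8.9/0.47 = 18.9 mA.
Check D₁: its anode-to-cathode voltage is 7.7 − 8.9 = -1.2 V < 0.7 V, so it is off. The assumption is consistent.

Only D₂ conducts; I_R ≈ 19 mA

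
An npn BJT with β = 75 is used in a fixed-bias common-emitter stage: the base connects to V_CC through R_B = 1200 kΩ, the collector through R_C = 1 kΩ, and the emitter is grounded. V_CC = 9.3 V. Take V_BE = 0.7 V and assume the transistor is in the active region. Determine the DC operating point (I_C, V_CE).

I_C ≈ 0.54 mA, V_CE ≈ 8.8 V

Base loop: V_CC = I_B·R_B + V_BE, so I_B = (9.3 − 0.7)/1200 kΩ = 0.00717 mA.
In the active region I_C = β·I_B = 75 × 0.00717 = 0.538 mA.
Collector loop: V_CE = V_CC − I_C·R_C = 9.3 − 0.538×1 = 8.76 V.
Since V_CE = 8.76 V > V_CE(sat) ≈ 0.2 V, the transistor is in the active region as assumed.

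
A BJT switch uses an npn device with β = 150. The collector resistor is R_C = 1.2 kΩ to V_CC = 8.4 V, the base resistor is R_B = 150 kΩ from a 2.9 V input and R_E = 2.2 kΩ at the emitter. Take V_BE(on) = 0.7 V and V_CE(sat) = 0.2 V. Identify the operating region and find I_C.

active; I_C ≈ 0.68 mA

Assume active. Base-emitter loop: I_B = (V_BB − V_BE)/(R_B + (β+1)R_E) = (2.9 − 0.7)/(150 + 151×2.2) = 0.00456 mA.
I_C = β·I_B = 150×0.00456 = 0.684 mA.
V_CE = V_CC − I_C·R_C − I_E·R_E = 8.4 − 0.684×1.2 − 0.689×2.2 = 6.06 V > V_CE(sat), so the active-region assumption holds.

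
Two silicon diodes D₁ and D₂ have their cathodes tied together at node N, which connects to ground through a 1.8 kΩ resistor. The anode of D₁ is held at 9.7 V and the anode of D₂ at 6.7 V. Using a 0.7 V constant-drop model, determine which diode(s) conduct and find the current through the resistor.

Only D₁ conducts; I_R ≈ 5 mA

Assume both conduct. Then node N would need to be at both 9.7−0.7 = 9 V and 6.7−0.7 = 6 V, which is impossible.
Assume only D₁ conducts: V_N = 9.7 − 0.7 = 9 V, so I_R = 9/1.8 = 5 mA.
Check D₂: its anode-to-cathode voltage is 6.7 − 9 = -2.3 V < 0.7 V, so it is off. The assumption is consistent.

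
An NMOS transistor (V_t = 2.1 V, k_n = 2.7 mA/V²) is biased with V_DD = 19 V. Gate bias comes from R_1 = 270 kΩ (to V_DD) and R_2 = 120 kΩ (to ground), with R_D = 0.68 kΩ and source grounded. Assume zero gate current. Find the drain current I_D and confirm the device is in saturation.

V_G = V_DD·R_2/(R_1+R_2) = 19×120/390 = 5.85 V. With the source grounded, V_GS = V_G = 5.85 V.
Assume saturation: I_D = (k_n/2)(V_GS − V_t)² = (2.7/2)×(5.85 − 2.1)² = 1.35×3.75² = 18.9 mA.
V_DS = V_DD − I_D·R_D = 19 − 18.9×0.68 = 6.12 V.
Saturation requires V_DS ≥ V_GS − V_t = 3.75 V; 6.12 ≥ 3.75 ✓.

I_D ≈ 19 mA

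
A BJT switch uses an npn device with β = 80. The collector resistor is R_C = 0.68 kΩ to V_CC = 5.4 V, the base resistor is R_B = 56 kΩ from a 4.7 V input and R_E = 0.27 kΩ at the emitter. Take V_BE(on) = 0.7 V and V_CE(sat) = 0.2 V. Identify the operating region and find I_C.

Assume active. Base-emitter loop: I_B = (V_BB − V_BE)/(R_B + (β+1)R_E) = (4.7 − 0.7)/(56 + 81×0.27) = 0.0514 mA.
I_C = β·I_B = 80×0.0514 = 4.11 mA.
V_CE = V_CC − I_C·R_C − I_E·R_E = 5.4 − 4.11×0.68 − 4.16×0.27 = 1.48 V > V_CE(sat), so the active-region assumption holds.

active; I_C ≈ 4.1 mA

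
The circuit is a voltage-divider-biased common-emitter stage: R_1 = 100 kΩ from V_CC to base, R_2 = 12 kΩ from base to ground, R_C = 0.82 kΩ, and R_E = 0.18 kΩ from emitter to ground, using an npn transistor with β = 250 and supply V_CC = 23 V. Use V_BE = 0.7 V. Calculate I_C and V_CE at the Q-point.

I_C ≈ 7.9 mA, V_CE ≈ 15 V

Thevenize the base divider: V_Th = V_CC·R_2/(R_1+R_2) = 23×12/112 = 2.46 V, R_Th = R_1‖R_2 = 10.7 kΩ.
Base-emitter loop: V_Th = I_B·R_Th + V_BE + (β+1)I_B·R_E, so I_B = (2.46 − 0.7) / (10.7 + 251×0.18) = 0.0316 mA.
I_C = β·I_B = 250×0.0316 = 7.89 mA, and I_E = (β+1)I_B = 7.92 mA.
V_CE = V_CC − I_C·R_C − I_E·R_E = 23 − 7.89×0.82 − 7.92×0.18 = 15.1 V.
V_CE = 15.1 V > 0.2 V confirms active-region operation.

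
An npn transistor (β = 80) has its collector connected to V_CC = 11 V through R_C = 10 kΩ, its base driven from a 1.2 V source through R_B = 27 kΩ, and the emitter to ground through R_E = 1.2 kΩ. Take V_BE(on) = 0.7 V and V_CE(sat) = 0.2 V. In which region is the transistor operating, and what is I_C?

active; I_C ≈ 0.32 mA

Assume active. Base-emitter loop: I_B = (V_BB − V_BE)/(R_B + (β+1)R_E) = (1.2 − 0.7)/(27 + 81×1.2) = 0.00403 mA.
I_C = β·I_B = 80×0.00403 = 0.322 mA.
V_CE = V_CC − I_C·R_C − I_E·R_E = 11 − 0.322×10 − 0.326×1.2 = 7.39 V > V_CE(sat), so the active-region assumption holds.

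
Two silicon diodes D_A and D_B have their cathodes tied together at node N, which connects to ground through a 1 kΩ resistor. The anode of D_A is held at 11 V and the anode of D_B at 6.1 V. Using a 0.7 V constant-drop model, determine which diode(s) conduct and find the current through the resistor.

Assume both conduct. Then node N would need to be at both 11−0.7 = 10.3 V and 6.1−0.7 = 5.4 V, which is impossible.
Assume only D_A conducts: V_N = 11 − 0.7 = 10.3 V, so I_R = 10.3/1 = 10.3 mA.
Check D_B: its anode-to-cathode voltage is 6.1 − 10.3 = -4.2 V < 0.7 V, so it is off. The assumption is consistent.

Only D_A conducts; I_R ≈ 10 mA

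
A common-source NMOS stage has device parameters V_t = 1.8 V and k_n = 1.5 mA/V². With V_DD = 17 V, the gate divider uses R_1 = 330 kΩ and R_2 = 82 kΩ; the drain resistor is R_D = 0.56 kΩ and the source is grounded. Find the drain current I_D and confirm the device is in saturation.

I_D ≈ 1.9 mA

V_G = V_DD·R_2/(R_1+R_2) = 17×82/412 = 3.38 V. With the source grounded, V_GS = V_G = 3.38 V.
Assume saturation: I_D = (k_n/2)(V_GS − V_t)² = (1.5/2)×(3.38 − 1.8)² = 0.75×1.58² = 1.88 mA.
V_DS = V_DD − I_D·R_D = 17 − 1.88×0.56 = 15.9 V.
Saturation requires V_DS ≥ V_GS − V_t = 1.58 V; 15.9 ≥ 1.58 ✓.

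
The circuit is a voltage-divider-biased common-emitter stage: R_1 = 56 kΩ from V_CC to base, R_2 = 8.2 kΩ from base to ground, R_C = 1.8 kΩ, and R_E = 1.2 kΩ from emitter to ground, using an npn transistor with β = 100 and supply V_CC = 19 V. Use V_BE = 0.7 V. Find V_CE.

V_CE ≈ 15 V

Thevenize the base divider: V_Th = V_CC·R_2/(R_1+R_2) = 19×8.2/64.2 = 2.43 V, R_Th = R_1‖R_2 = 7.15 kΩ.
Base-emitter loop: V_Th = I_B·R_Th + V_BE + (β+1)I_B·R_E, so I_B = (2.43 − 0.7) / (7.15 + 101×1.2) = 0.0135 mA.
I_C = β·I_B = 100×0.0135 = 1.35 mA, and I_E = (β+1)I_B = 1.36 mA.
V_CE = V_CC − I_C·R_C − I_E·R_E = 19 − 1.35×1.8 − 1.36×1.2 = 14.9 V.
V_CE = 14.9 V > 0.2 V confirms active-region operation.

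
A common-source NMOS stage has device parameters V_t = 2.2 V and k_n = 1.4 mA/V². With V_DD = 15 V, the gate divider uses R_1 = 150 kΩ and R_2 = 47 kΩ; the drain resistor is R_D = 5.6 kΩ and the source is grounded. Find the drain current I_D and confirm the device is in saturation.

I_D ≈ 1.3 mA

V_G = V_DD·R_2/(R_1+R_2) = 15×47/197 = 3.58 V. With the source grounded, V_GS = V_G = 3.58 V.
Assume saturation: I_D = (k_n/2)(V_GS − V_t)² = (1.4/2)×(3.58 − 2.2)² = 0.7×1.38² = 1.33 mA.
V_DS = V_DD − I_D·R_D = 15 − 1.33×5.6 = 7.55 V.
Saturation requires V_DS ≥ V_GS − V_t = 1.38 V; 7.55 ≥ 1.38 ✓.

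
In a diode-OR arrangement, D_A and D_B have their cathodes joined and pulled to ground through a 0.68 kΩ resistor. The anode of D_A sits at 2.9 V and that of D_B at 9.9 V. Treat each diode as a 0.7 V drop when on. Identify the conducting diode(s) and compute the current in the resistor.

Only D_B conducts; I_R ≈ 14 mA

Assume both conduct. Then node N would need to be at both 2.9−0.7 = 2.2 V and 9.9−0.7 = 9.2 V, which is impossible.
Assume only D_B conducts: V_N = 9.9 − 0.7 = 9.2 V, so I_R = 9.2/0.68 = 13.5 mA.
Check D_A: its anode-to-cathode voltage is 2.9 − 9.2 = -6.3 V < 0.7 V, so it is off. The assumption is consistent.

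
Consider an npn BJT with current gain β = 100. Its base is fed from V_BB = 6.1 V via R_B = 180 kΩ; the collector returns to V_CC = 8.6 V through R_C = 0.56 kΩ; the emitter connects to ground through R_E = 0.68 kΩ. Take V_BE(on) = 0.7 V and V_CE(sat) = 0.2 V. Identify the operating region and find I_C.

Assume active. Base-emitter loop: I_B = (V_BB − V_BE)/(R_B + (β+1)R_E) = (6.1 − 0.7)/(180 + 101×0.68) = 0.0217 mA.
I_C = β·I_B = 100×0.0217 = 2.17 mA.
V_CE = V_CC − I_C·R_C − I_E·R_E = 8.6 − 2.17×0.56 − 2.19×0.68 = 5.89 V > V_CE(sat), so the active-region assumption holds.

active; I_C ≈ 2.2 mA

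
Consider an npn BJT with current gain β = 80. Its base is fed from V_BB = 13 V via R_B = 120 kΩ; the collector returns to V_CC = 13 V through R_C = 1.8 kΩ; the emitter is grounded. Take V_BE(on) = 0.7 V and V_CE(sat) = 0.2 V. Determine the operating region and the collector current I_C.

saturation; I_C ≈ 7.1 mA

Assume active: I_B = (13 − 0.7)/120 = 0.103 mA, giving I_C = β·I_B = 8.2 mA.
But then V_CE = 13 − 8.2×1.8 = -1.76 V < V_CE(sat) = 0.2 V — impossible in the active region.
So the transistor is saturated. With V_CE = 0.2 V, I_C = (V_CC − 0.2)/R_C = 12.8/1.8 = 7.11 mA.
Check: β·I_B = 8.2 mA > I_C = 7.11 mA, confirming saturation.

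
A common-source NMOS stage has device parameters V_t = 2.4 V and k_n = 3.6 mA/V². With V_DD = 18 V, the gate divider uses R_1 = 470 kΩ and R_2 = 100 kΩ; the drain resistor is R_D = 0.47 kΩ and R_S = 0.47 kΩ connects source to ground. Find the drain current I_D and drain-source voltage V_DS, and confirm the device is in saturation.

V_G = V_DD·R_2/(R_1+R_2) = 18×100/570 = 3.16 V.
Assume saturation: I_D = (k_n/2)(V_GS − V_t)² with V_GS = V_G − I_D·R_S = 3.16 − 0.47·I_D.
Substituting gives 0.398·I_D² − 2.28·I_D + 1.03 = 0, with roots I_D = 0.496 or 5.24 mA.
The root I_D = 5.24 mA gives V_GS = 0.693 V ≤ V_t, so take I_D = 0.496 mA.
Then V_GS = 2.92 V and V_DS = V_DD − I_D(R_D+R_S) = 18 − 0.496×0.94 = 17.5 V.
Saturation requires V_DS ≥ V_GS − V_t = 0.525 V; 17.5 ≥ 0.525 ✓.

I_D ≈ 0.5 mA, V_DS ≈ 18 V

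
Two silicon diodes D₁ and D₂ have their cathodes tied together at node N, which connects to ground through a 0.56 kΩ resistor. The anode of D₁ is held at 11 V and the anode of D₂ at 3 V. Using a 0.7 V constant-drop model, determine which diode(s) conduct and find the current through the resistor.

Only D₁ conducts; I_R ≈ 18 mA

Assume both conduct. Then node N would need to be at both 11−0.7 = 10.3 V and 3−0.7 = 2.3 V, which is impossible.
Assume only D₁ conducts: V_N = 11 − 0.7 = 10.3 V, so I_R = 10.3/0.56 = 18.4 mA.
Check D₂: its anode-to-cathode voltage is 3 − 10.3 = -7.3 V < 0.7 V, so it is off. The assumption is consistent.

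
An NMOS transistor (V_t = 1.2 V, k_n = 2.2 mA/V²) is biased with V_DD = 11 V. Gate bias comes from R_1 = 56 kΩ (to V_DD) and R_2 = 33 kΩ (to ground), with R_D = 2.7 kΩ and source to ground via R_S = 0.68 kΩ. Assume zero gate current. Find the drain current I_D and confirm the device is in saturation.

I_D ≈ 2.2 mA

V_G = V_DD·R_2/(R_1+R_2) = 11×33/89 = 4.08 V.
Assume saturation: I_D = (k_n/2)(V_GS − V_t)² with V_GS = V_G − I_D·R_S = 4.08 − 0.68·I_D.
Substituting gives 0.509·I_D² − 5.31·I_D + 9.12 = 0, with roots I_D = 2.17 or 8.26 mA.
The root I_D = 8.26 mA gives V_GS = -1.54 V ≤ V_t, so take I_D = 2.17 mA.
Then V_GS = 2.6 V and V_DS = V_DD − I_D(R_D+R_S) = 11 − 2.17×3.38 = 3.67 V.
Saturation requires V_DS ≥ V_GS − V_t = 1.4 V; 3.67 ≥ 1.4 ✓.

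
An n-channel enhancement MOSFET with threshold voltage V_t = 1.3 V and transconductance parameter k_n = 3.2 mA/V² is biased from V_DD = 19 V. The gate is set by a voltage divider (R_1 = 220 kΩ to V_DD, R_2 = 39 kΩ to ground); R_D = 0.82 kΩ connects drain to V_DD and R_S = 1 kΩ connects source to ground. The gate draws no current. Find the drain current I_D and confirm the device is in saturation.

V_G = V_DD·R_2/(R_1+R_2) = 19×39/259 = 2.86 V.
Assume saturation: I_D = (k_n/2)(V_GS − V_t)² with V_GS = V_G − I_D·R_S = 2.86 − 1·I_D.
Substituting gives 1.6·I_D² − 6·I_D + 3.9 = 0, with roots I_D = 0.838 or 2.91 mA.
The root I_D = 2.91 mA gives V_GS = -0.0485 V ≤ V_t, so take I_D = 0.838 mA.
Then V_GS = 2.02 V and V_DS = V_DD − I_D(R_D+R_S) = 19 − 0.838×1.82 = 17.5 V.
Saturation requires V_DS ≥ V_GS − V_t = 0.723 V; 17.5 ≥ 0.723 ✓.

I_D ≈ 0.84 mA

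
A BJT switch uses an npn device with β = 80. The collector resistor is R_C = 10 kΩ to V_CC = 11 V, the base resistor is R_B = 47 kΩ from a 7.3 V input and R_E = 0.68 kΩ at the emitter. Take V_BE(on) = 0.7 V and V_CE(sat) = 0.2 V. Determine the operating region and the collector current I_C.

Assume active: I_B = (7.3 − 0.7)/(47 + 81×0.68) = 0.0647 mA, I_C = β·I_B = 5.17 mA.
Then V_CE = 11 − 5.17×10 − 5.24×0.68 = -44.3 V < 0.2 V — the active assumption fails.
Re-solve with V_CE = 0.2 V. KCL at the emitter: V_E/R_E = (V_BB−0.7−V_E)/R_B + (V_CC−0.2−V_E)/R_C, giving V_E = 0.767 V.
I_C = (V_CC − 0.2 − V_E)/R_C = (10.8 − 0.767)/10 = 1 mA.
Check: I_B = (6.6 − 0.767)/47 = 0.124 mA, and β·I_B = 9.93 mA > I_C, confirming saturation.

saturation; I_C ≈ 1 mA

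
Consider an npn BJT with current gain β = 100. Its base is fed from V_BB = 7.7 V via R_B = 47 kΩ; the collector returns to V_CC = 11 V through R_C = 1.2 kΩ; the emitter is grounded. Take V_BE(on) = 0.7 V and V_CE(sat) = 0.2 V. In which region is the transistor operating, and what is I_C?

saturation; I_C ≈ 9 mA

Assume active: I_B = (7.7 − 0.7)/47 = 0.149 mA, giving I_C = β·I_B = 14.9 mA.
But then V_CE = 11 − 14.9×1.2 = -6.87 V < V_CE(sat) = 0.2 V — impossible in the active region.
So the transistor is saturated. With V_CE = 0.2 V, I_C = (V_CC − 0.2)/R_C = 10.8/1.2 = 9 mA.
Check: β·I_B = 14.9 mA > I_C = 9 mA, confirming saturation.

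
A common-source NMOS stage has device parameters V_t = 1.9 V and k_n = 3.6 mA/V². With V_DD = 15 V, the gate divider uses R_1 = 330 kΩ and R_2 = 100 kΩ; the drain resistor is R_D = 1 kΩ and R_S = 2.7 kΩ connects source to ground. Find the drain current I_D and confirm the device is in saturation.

V_G = V_DD·R_2/(R_1+R_2) = 15×100/430 = 3.49 V.
Assume saturation: I_D = (k_n/2)(V_GS − V_t)² with V_GS = V_G − I_D·R_S = 3.49 − 2.7·I_D.
Substituting gives 13.1·I_D² − 16.4·I_D + 4.54 = 0, with roots I_D = 0.411 or 0.842 mA.
The root I_D = 0.842 mA gives V_GS = 1.22 V ≤ V_t, so take I_D = 0.411 mA.
Then V_GS = 2.38 V and V_DS = V_DD − I_D(R_D+R_S) = 15 − 0.411×3.7 = 13.5 V.
Saturation requires V_DS ≥ V_GS − V_t = 0.478 V; 13.5 ≥ 0.478 ✓.

I_D ≈ 0.41 mA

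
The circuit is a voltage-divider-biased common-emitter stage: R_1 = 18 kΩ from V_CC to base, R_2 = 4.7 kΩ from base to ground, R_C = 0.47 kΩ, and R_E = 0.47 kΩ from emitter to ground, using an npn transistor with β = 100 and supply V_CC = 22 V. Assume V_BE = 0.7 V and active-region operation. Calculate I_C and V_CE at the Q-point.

I_C ≈ 7.5 mA, V_CE ≈ 15 V

Thevenize the base divider: V_Th = V_CC·R_2/(R_1+R_2) = 22×4.7/22.7 = 4.56 V, R_Th = R_1‖R_2 = 3.73 kΩ.
Base-emitter loop: V_Th = I_B·R_Th + V_BE + (β+1)I_B·R_E, so I_B = (4.56 − 0.7) / (3.73 + 101×0.47) = 0.0753 mA.
I_C = β·I_B = 100×0.0753 = 7.53 mA, and I_E = (β+1)I_B = 7.61 mA.
V_CE = V_CC − I_C·R_C − I_E·R_E = 22 − 7.53×0.47 − 7.61×0.47 = 14.9 V.
V_CE = 14.9 V > 0.2 V confirms active-region operation.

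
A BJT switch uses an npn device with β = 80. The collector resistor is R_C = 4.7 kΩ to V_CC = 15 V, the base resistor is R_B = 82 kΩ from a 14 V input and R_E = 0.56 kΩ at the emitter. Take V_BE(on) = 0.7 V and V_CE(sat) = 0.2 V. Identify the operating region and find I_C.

saturation; I_C ≈ 2.8 mA

Assume active: I_B = (14 − 0.7)/(82 + 81×0.56) = 0.104 mA, I_C = β·I_B = 8.35 mA.
Then V_CE = 15 − 8.35×4.7 − 8.46×0.56 = -29 V < 0.2 V — the active assumption fails.
Re-solve with V_CE = 0.2 V. KCL at the emitter: V_E/R_E = (V_BB−0.7−V_E)/R_B + (V_CC−0.2−V_E)/R_C, giving V_E = 1.65 V.
I_C = (V_CC − 0.2 − V_E)/R_C = (14.8 − 1.65)/4.7 = 2.8 mA.
Check: I_B = (13.3 − 1.65)/82 = 0.142 mA, and β·I_B = 11.4 mA > I_C, confirming saturation.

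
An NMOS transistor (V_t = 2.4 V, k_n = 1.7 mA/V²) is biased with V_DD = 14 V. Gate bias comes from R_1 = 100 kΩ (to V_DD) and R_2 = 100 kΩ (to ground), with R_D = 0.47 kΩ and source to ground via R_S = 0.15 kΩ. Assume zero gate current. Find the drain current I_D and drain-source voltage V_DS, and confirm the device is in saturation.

I_D ≈ 9 mA, V_DS ≈ 8.4 V

V_G = V_DD·R_2/(R_1+R_2) = 14×100/200 = 7 V.
Assume saturation: I_D = (k_n/2)(V_GS − V_t)² with V_GS = V_G − I_D·R_S = 7 − 0.15·I_D.
Substituting gives 0.0191·I_D² − 2.17·I_D + 18 = 0, with roots I_D = 8.99 or 105 mA.
The root I_D = 105 mA gives V_GS = -8.69 V ≤ V_t, so take I_D = 8.99 mA.
Then V_GS = 5.65 V and V_DS = V_DD − I_D(R_D+R_S) = 14 − 8.99×0.62 = 8.43 V.
Saturation requires V_DS ≥ V_GS − V_t = 3.25 V; 8.43 ≥ 3.25 ✓.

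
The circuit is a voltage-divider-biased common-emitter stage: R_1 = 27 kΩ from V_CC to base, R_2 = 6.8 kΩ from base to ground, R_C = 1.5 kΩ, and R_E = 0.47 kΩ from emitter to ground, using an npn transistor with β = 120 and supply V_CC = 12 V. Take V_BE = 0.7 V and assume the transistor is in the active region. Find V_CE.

Thevenize the base divider: V_Th = V_CC·R_2/(R_1+R_2) = 12×6.8/33.8 = 2.41 V, R_Th = R_1‖R_2 = 5.43 kΩ.
Base-emitter loop: V_Th = I_B·R_Th + V_BE + (β+1)I_B·R_E, so I_B = (2.41 − 0.7) / (5.43 + 121×0.47) = 0.0275 mA.
I_C = β·I_B = 120×0.0275 = 3.3 mA, and I_E = (β+1)I_B = 3.33 mA.
V_CE = V_CC − I_C·R_C − I_E·R_E = 12 − 3.3×1.5 − 3.33×0.47 = 5.48 V.
V_CE = 5.48 V > 0.2 V confirms active-region operation.

V_CE ≈ 5.5 V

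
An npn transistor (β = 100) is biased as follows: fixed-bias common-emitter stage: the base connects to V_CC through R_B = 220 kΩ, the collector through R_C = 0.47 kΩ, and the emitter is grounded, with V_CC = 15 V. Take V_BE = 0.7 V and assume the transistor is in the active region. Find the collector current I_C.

I_C ≈ 6.5 mA

Base loop: V_CC = I_B·R_B + V_BE, so I_B = (15 − 0.7)/220 kΩ = 0.065 mA.
In the active region I_C = β·I_B = 100 × 0.065 = 6.5 mA.
Collector loop: V_CE = V_CC − I_C·R_C = 15 − 6.5×0.47 = 11.9 V.
Since V_CE = 11.9 V > V_CE(sat) ≈ 0.2 V, the transistor is in the active region as assumed.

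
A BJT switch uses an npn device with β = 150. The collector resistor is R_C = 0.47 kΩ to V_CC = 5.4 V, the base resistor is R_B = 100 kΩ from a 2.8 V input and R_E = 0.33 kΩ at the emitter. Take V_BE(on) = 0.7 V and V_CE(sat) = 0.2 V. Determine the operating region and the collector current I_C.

active; I_C ≈ 2.1 mA

Assume active. Base-emitter loop: I_B = (V_BB − V_BE)/(R_B + (β+1)R_E) = (2.8 − 0.7)/(100 + 151×0.33) = 0.014 mA.
I_C = β·I_B = 150×0.014 = 2.1 mA.
V_CE = V_CC − I_C·R_C − I_E·R_E = 5.4 − 2.1×0.47 − 2.12×0.33 = 3.71 V > V_CE(sat), so the active-region assumption holds.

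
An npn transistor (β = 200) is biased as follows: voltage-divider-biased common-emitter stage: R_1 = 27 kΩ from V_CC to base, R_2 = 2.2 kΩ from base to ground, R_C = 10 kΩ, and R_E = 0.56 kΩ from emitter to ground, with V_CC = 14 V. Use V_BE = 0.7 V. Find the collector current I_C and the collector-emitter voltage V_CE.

Thevenize the base divider: V_Th = V_CC·R_2/(R_1+R_2) = 14×2.2/29.2 = 1.05 V, R_Th = R_1‖R_2 = 2.03 kΩ.
Base-emitter loop: V_Th = I_B·R_Th + V_BE + (β+1)I_B·R_E, so I_B = (1.05 − 0.7) / (2.03 + 201×0.56) = 0.0031 mA.
I_C = β·I_B = 200×0.0031 = 0.619 mA, and I_E = (β+1)I_B = 0.622 mA.
V_CE = V_CC − I_C·R_C − I_E·R_E = 14 − 0.619×10 − 0.622×0.56 = 7.46 V.
V_CE = 7.46 V > 0.2 V confirms active-region operation.

I_C ≈ 0.62 mA, V_CE ≈ 7.5 V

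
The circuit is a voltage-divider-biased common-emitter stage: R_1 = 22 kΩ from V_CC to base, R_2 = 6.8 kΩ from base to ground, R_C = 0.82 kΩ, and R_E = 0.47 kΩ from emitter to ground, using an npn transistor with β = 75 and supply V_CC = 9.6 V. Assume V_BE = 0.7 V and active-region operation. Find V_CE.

V_CE ≈ 5.9 V

Thevenize the base divider: V_Th = V_CC·R_2/(R_1+R_2) = 9.6×6.8/28.8 = 2.27 V, R_Th = R_1‖R_2 = 5.19 kΩ.
Base-emitter loop: V_Th = I_B·R_Th + V_BE + (β+1)I_B·R_E, so I_B = (2.27 − 0.7) / (5.19 + 76×0.47) = 0.0383 mA.
I_C = β·I_B = 75×0.0383 = 2.87 mA, and I_E = (β+1)I_B = 2.91 mA.
V_CE = V_CC − I_C·R_C − I_E·R_E = 9.6 − 2.87×0.82 − 2.91×0.47 = 5.88 V.
V_CE = 5.88 V > 0.2 V confirms active-region operation.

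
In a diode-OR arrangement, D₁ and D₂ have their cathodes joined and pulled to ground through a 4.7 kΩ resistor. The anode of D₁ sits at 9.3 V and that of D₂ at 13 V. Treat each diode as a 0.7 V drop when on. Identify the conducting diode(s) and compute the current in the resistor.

Assume both conduct. Then node N would need to be at both 9.3−0.7 = 8.6 V and 13−0.7 = 12.3 V, which is impossible.
Assume only D₂ conducts: V_N = 13 − 0.7 = 12.3 V, so I_R = 12.3/4.7 = 2.62 mA.
Check D₁: its anode-to-cathode voltage is 9.3 − 12.3 = -3 V < 0.7 V, so it is off. The assumption is consistent.

Only D₂ conducts; I_R ≈ 2.6 mA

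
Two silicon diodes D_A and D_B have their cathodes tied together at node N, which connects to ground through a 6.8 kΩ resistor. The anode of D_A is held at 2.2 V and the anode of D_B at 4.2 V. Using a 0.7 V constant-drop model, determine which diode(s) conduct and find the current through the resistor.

Assume both conduct. Then node N would need to be at both 2.2−0.7 = 1.5 V and 4.2−0.7 = 3.5 V, which is impossible.
Assume only D_B conducts: V_N = 4.2 − 0.7 = 3.5 V, so I_R = 3.5/6.8 = 0.515 mA.
Check D_A: its anode-to-cathode voltage is 2.2 − 3.5 = -1.3 V < 0.7 V, so it is off. The assumption is consistent.

Only D_B conducts; I_R ≈ 0.51 mA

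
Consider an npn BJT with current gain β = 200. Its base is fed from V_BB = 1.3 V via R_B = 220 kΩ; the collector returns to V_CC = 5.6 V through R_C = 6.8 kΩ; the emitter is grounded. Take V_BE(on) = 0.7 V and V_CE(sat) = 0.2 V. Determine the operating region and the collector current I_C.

Assume active. Base-emitter loop: I_B = (V_BB − V_BE)/R_B = (1.3 − 0.7)/220 = 0.00273 mA.
I_C = β·I_B = 200×0.00273 = 0.545 mA.
V_CE = V_CC − I_C·R_C = 5.6 − 0.545×6.8 = 1.89 V > V_CE(sat), so the active-region assumption holds.

active; I_C ≈ 0.55 mA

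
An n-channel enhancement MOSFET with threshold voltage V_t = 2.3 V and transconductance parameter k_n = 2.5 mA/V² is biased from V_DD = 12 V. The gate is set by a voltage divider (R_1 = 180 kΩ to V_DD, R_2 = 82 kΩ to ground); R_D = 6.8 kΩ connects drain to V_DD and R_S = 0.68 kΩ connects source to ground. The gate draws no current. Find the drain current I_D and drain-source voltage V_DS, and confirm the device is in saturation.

V_G = V_DD·R_2/(R_1+R_2) = 12×82/262 = 3.76 V.
Assume saturation: I_D = (k_n/2)(V_GS − V_t)² with V_GS = V_G − I_D·R_S = 3.76 − 0.68·I_D.
Substituting gives 0.578·I_D² − 3.47·I_D + 2.65 = 0, with roots I_D = 0.896 or 5.12 mA.
The root I_D = 5.12 mA gives V_GS = 0.277 V ≤ V_t, so take I_D = 0.896 mA.
Then V_GS = 3.15 V and V_DS = V_DD − I_D(R_D+R_S) = 12 − 0.896×7.48 = 5.3 V.
Saturation requires V_DS ≥ V_GS − V_t = 0.847 V; 5.3 ≥ 0.847 ✓.

I_D ≈ 0.9 mA, V_DS ≈ 5.3 V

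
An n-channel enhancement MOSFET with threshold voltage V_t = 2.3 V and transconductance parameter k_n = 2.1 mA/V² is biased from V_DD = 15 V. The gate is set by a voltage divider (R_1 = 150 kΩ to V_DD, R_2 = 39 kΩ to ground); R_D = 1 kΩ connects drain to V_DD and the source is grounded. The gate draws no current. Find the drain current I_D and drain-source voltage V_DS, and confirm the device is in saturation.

V_G = V_DD·R_2/(R_1+R_2) = 15×39/189 = 3.1 V. With the source grounded, V_GS = V_G = 3.1 V.
Assume saturation: I_D = (k_n/2)(V_GS − V_t)² = (2.1/2)×(3.1 − 2.3)² = 1.05×0.795² = 0.664 mA.
V_DS = V_DD − I_D·R_D = 15 − 0.664×1 = 14.3 V.
Saturation requires V_DS ≥ V_GS − V_t = 0.795 V; 14.3 ≥ 0.795 ✓.

I_D ≈ 0.66 mA, V_DS ≈ 14 V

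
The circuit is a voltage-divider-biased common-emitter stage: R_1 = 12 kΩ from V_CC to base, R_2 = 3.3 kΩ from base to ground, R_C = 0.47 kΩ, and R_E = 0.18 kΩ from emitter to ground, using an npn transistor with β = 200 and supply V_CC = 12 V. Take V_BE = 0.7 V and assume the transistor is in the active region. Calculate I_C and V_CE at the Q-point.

I_C ≈ 9.7 mA, V_CE ≈ 5.7 V

Thevenize the base divider: V_Th = V_CC·R_2/(R_1+R_2) = 12×3.3/15.3 = 2.59 V, R_Th = R_1‖R_2 = 2.59 kΩ.
Base-emitter loop: V_Th = I_B·R_Th + V_BE + (β+1)I_B·R_E, so I_B = (2.59 − 0.7) / (2.59 + 201×0.18) = 0.0487 mA.
I_C = β·I_B = 200×0.0487 = 9.74 mA, and I_E = (β+1)I_B = 9.79 mA.
V_CE = V_CC − I_C·R_C − I_E·R_E = 12 − 9.74×0.47 − 9.79×0.18 = 5.66 V.
V_CE = 5.66 V > 0.2 V confirms active-region operation.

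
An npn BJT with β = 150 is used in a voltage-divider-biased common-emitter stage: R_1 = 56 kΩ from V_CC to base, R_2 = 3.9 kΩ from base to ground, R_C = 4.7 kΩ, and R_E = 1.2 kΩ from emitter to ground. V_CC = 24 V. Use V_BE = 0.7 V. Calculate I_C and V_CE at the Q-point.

Thevenize the base divider: V_Th = V_CC·R_2/(R_1+R_2) = 24×3.9/59.9 = 1.56 V, R_Th = R_1‖R_2 = 3.65 kΩ.
Base-emitter loop: V_Th = I_B·R_Th + V_BE + (β+1)I_B·R_E, so I_B = (1.56 − 0.7) / (3.65 + 151×1.2) = 0.00467 mA.
I_C = β·I_B = 150×0.00467 = 0.7 mA, and I_E = (β+1)I_B = 0.705 mA.
V_CE = V_CC − I_C·R_C − I_E·R_E = 24 − 0.7×4.7 − 0.705×1.2 = 19.9 V.
V_CE = 19.9 V > 0.2 V confirms active-region operation.

I_C ≈ 0.7 mA, V_CE ≈ 20 V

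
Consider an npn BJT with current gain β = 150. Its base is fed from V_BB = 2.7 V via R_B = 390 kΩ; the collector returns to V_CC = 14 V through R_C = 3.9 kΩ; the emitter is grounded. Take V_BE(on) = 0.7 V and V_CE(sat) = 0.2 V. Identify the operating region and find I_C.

Assume active. Base-emitter loop: I_B = (V_BB − V_BE)/R_B = (2.7 − 0.7)/390 = 0.00513 mA.
I_C = β·I_B = 150×0.00513 = 0.769 mA.
V_CE = V_CC − I_C·R_C = 14 − 0.769×3.9 = 11 V > V_CE(sat), so the active-region assumption holds.

active; I_C ≈ 0.77 mA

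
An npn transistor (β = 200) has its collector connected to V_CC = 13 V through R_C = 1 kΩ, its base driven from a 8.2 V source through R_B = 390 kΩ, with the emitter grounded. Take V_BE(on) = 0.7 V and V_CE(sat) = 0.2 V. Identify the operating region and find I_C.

Assume active. Base-emitter loop: I_B = (V_BB − V_BE)/R_B = (8.2 − 0.7)/390 = 0.0192 mA.
I_C = β·I_B = 200×0.0192 = 3.85 mA.
V_CE = V_CC − I_C·R_C = 13 − 3.85×1 = 9.15 V > V_CE(sat), so the active-region assumption holds.

active; I_C ≈ 3.8 mA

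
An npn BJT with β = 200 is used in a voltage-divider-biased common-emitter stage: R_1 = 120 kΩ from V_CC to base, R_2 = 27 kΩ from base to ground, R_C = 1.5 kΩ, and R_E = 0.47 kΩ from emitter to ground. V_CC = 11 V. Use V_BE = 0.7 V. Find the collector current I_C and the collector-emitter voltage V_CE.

Thevenize the base divider: V_Th = V_CC·R_2/(R_1+R_2) = 11×27/147 = 2.02 V, R_Th = R_1‖R_2 = 22 kΩ.
Base-emitter loop: V_Th = I_B·R_Th + V_BE + (β+1)I_B·R_E, so I_B = (2.02 − 0.7) / (22 + 201×0.47) = 0.0113 mA.
I_C = β·I_B = 200×0.0113 = 2.27 mA, and I_E = (β+1)I_B = 2.28 mA.
V_CE = V_CC − I_C·R_C − I_E·R_E = 11 − 2.27×1.5 − 2.28×0.47 = 6.53 V.
V_CE = 6.53 V > 0.2 V confirms active-region operation.

I_C ≈ 2.3 mA, V_CE ≈ 6.5 V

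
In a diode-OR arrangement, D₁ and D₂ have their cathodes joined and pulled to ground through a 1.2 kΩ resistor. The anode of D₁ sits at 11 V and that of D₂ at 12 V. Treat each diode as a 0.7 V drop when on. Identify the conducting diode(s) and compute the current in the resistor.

Assume both conduct. Then node N would need to be at both 11−0.7 = 10.3 V and 12−0.7 = 11.3 V, which is impossible.
Assume only D₂ conducts: V_N = 12 − 0.7 = 11.3 V, so I_R = 11.3/1.2 = 9.42 mA.
Check D₁: its anode-to-cathode voltage is 11 − 11.3 = -0.3 V < 0.7 V, so it is off. The assumption is consistent.

Only D₂ conducts; I_R ≈ 9.4 mA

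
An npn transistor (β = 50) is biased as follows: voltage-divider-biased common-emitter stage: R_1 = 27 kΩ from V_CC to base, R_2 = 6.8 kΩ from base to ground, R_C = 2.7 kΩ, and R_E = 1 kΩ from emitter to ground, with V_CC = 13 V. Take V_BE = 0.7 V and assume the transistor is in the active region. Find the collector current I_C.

Thevenize the base divider: V_Th = V_CC·R_2/(R_1+R_2) = 13×6.8/33.8 = 2.62 V, R_Th = R_1‖R_2 = 5.43 kΩ.
Base-emitter loop: V_Th = I_B·R_Th + V_BE + (β+1)I_B·R_E, so I_B = (2.62 − 0.7) / (5.43 + 51×1) = 0.0339 mA.
I_C = β·I_B = 50×0.0339 = 1.7 mA, and I_E = (β+1)I_B = 1.73 mA.
V_CE = V_CC − I_C·R_C − I_E·R_E = 13 − 1.7×2.7 − 1.73×1 = 6.69 V.
V_CE = 6.69 V > 0.2 V confirms active-region operation.

I_C ≈ 1.7 mA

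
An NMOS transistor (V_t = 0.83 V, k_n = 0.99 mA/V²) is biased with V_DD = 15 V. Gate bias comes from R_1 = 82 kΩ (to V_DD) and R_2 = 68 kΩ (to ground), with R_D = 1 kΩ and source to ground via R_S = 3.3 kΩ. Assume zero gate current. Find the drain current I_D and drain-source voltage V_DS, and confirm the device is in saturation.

V_G = V_DD·R_2/(R_1+R_2) = 15×68/150 = 6.8 V.
Assume saturation: I_D = (k_n/2)(V_GS − V_t)² with V_GS = V_G − I_D·R_S = 6.8 − 3.3·I_D.
Substituting gives 5.39·I_D² − 20.5·I_D + 17.6 = 0, with roots I_D = 1.32 or 2.49 mA.
The root I_D = 2.49 mA gives V_GS = -1.41 V ≤ V_t, so take I_D = 1.32 mA.
Then V_GS = 2.46 V and V_DS = V_DD − I_D(R_D+R_S) = 15 − 1.32×4.3 = 9.34 V.
Saturation requires V_DS ≥ V_GS − V_t = 1.63 V; 9.34 ≥ 1.63 ✓.

I_D ≈ 1.3 mA, V_DS ≈ 9.3 V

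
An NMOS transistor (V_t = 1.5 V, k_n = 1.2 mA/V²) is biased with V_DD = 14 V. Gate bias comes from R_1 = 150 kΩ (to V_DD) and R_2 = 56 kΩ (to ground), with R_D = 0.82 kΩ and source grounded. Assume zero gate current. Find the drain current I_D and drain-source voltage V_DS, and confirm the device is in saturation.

V_G = V_DD·R_2/(R_1+R_2) = 14×56/206 = 3.81 V. With the source grounded, V_GS = V_G = 3.81 V.
Assume saturation: I_D = (k_n/2)(V_GS − V_t)² = (1.2/2)×(3.81 − 1.5)² = 0.6×2.31² = 3.19 mA.
V_DS = V_DD − I_D·R_D = 14 − 3.19×0.82 = 11.4 V.
Saturation requires V_DS ≥ V_GS − V_t = 2.31 V; 11.4 ≥ 2.31 ✓.

I_D ≈ 3.2 mA, V_DS ≈ 11 V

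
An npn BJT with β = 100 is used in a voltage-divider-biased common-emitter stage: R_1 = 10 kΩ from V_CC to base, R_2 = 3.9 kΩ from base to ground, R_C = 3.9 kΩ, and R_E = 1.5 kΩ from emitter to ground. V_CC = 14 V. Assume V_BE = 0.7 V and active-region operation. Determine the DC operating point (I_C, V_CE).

I_C ≈ 2.1 mA, V_CE ≈ 2.7 V

Thevenize the base divider: V_Th = V_CC·R_2/(R_1+R_2) = 14×3.9/13.9 = 3.93 V, R_Th = R_1‖R_2 = 2.81 kΩ.
Base-emitter loop: V_Th = I_B·R_Th + V_BE + (β+1)I_B·R_E, so I_B = (3.93 − 0.7) / (2.81 + 101×1.5) = 0.0209 mA.
I_C = β·I_B = 100×0.0209 = 2.09 mA, and I_E = (β+1)I_B = 2.11 mA.
V_CE = V_CC − I_C·R_C − I_E·R_E = 14 − 2.09×3.9 − 2.11×1.5 = 2.67 V.
V_CE = 2.67 V > 0.2 V confirms active-region operation.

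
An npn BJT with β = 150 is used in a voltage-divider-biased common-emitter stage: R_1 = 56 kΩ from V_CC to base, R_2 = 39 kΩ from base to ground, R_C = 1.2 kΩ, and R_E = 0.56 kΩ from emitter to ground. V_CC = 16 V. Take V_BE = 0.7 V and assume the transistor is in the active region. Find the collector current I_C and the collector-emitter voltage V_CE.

I_C ≈ 8.2 mA, V_CE ≈ 1.6 V

Thevenize the base divider: V_Th = V_CC·R_2/(R_1+R_2) = 16×39/95 = 6.57 V, R_Th = R_1‖R_2 = 23 kΩ.
Base-emitter loop: V_Th = I_B·R_Th + V_BE + (β+1)I_B·R_E, so I_B = (6.57 − 0.7) / (23 + 151×0.56) = 0.0546 mA.
I_C = β·I_B = 150×0.0546 = 8.18 mA, and I_E = (β+1)I_B = 8.24 mA.
V_CE = V_CC − I_C·R_C − I_E·R_E = 16 − 8.18×1.2 − 8.24×0.56 = 1.56 V.
V_CE = 1.56 V > 0.2 V confirms active-region operation.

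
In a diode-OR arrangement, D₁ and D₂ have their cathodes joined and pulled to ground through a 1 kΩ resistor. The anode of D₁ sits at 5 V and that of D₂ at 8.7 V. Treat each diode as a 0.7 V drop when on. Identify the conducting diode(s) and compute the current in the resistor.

Only D₂ conducts; I_R ≈ 8 mA

Assume both conduct. Then node N would need to be at both 5−0.7 = 4.3 V and 8.7−0.7 = 8 V, which is impossible.
Assume only D₂ conducts: V_N = 8.7 − 0.7 = 8 V, so I_R = 8/1 = 8 mA.
Check D₁: its anode-to-cathode voltage is 5 − 8 = -3 V < 0.7 V, so it is off. The assumption is consistent.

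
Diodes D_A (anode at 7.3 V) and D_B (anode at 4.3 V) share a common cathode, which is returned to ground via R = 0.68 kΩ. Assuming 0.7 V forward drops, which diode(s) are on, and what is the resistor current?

Assume both conduct. Then node N would need to be at both 7.3−0.7 = 6.6 V and 4.3−0.7 = 3.6 V, which is impossible.
Assume only D_A conducts: V_N = 7.3 − 0.7 = 6.6 V, so I_R = 6.6/0.68 = 9.71 mA.
Check D_B: its anode-to-cathode voltage is 4.3 − 6.6 = -2.3 V < 0.7 V, so it is off. The assumption is consistent.

Only D_A conducts; I_R ≈ 9.7 mA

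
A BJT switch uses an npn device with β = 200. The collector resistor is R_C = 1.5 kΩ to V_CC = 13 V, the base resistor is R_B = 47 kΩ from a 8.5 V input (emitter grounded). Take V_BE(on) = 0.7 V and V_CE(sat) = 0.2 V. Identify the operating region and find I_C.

saturation; I_C ≈ 8.5 mA

Assume active: I_B = (8.5 − 0.7)/47 = 0.166 mA, giving I_C = β·I_B = 33.2 mA.
But then V_CE = 13 − 33.2×1.5 = -36.8 V < V_CE(sat) = 0.2 V — impossible in the active region.
So the transistor is saturated. With V_CE = 0.2 V, I_C = (V_CC − 0.2)/R_C = 12.8/1.5 = 8.53 mA.
Check: β·I_B = 33.2 mA > I_C = 8.53 mA, confirming saturation.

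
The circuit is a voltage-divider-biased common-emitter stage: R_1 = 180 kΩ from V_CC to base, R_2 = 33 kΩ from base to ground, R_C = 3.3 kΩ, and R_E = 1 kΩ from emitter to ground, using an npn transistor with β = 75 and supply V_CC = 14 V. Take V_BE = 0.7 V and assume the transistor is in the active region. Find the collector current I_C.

Thevenize the base divider: V_Th = V_CC·R_2/(R_1+R_2) = 14×33/213 = 2.17 V, R_Th = R_1‖R_2 = 27.9 kΩ.
Base-emitter loop: V_Th = I_B·R_Th + V_BE + (β+1)I_B·R_E, so I_B = (2.17 − 0.7) / (27.9 + 76×1) = 0.0141 mA.
I_C = β·I_B = 75×0.0141 = 1.06 mA, and I_E = (β+1)I_B = 1.07 mA.
V_CE = V_CC − I_C·R_C − I_E·R_E = 14 − 1.06×3.3 − 1.07×1 = 9.43 V.
V_CE = 9.43 V > 0.2 V confirms active-region operation.

I_C ≈ 1.1 mA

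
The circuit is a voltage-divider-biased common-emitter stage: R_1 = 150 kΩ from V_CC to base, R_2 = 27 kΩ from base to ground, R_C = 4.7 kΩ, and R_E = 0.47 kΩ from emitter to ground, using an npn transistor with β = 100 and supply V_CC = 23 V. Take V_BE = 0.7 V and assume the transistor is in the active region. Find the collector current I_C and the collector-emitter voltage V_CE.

Thevenize the base divider: V_Th = V_CC·R_2/(R_1+R_2) = 23×27/177 = 3.51 V, R_Th = R_1‖R_2 = 22.9 kΩ.
Base-emitter loop: V_Th = I_B·R_Th + V_BE + (β+1)I_B·R_E, so I_B = (3.51 − 0.7) / (22.9 + 101×0.47) = 0.0399 mA.
I_C = β·I_B = 100×0.0399 = 3.99 mA, and I_E = (β+1)I_B = 4.03 mA.
V_CE = V_CC − I_C·R_C − I_E·R_E = 23 − 3.99×4.7 − 4.03×0.47 = 2.34 V.
V_CE = 2.34 V > 0.2 V confirms active-region operation.

I_C ≈ 4 mA, V_CE ≈ 2.3 V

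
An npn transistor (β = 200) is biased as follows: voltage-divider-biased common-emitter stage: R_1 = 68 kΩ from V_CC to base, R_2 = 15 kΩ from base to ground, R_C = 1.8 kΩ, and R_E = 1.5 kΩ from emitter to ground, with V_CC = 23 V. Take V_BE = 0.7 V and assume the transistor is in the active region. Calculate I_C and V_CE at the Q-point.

I_C ≈ 2.2 mA, V_CE ≈ 16 V

Thevenize the base divider: V_Th = V_CC·R_2/(R_1+R_2) = 23×15/83 = 4.16 V, R_Th = R_1‖R_2 = 12.3 kΩ.
Base-emitter loop: V_Th = I_B·R_Th + V_BE + (β+1)I_B·R_E, so I_B = (4.16 − 0.7) / (12.3 + 201×1.5) = 0.011 mA.
I_C = β·I_B = 200×0.011 = 2.2 mA, and I_E = (β+1)I_B = 2.21 mA.
V_CE = V_CC − I_C·R_C − I_E·R_E = 23 − 2.2×1.8 − 2.21×1.5 = 15.7 V.
V_CE = 15.7 V > 0.2 V confirms active-region operation.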